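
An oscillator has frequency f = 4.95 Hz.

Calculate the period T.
T = 1/f = 1/4.95 = 0.202 s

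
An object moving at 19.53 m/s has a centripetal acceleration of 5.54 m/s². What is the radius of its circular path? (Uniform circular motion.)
r = v²/a_c = 19.53²/5.54 = 68.85 m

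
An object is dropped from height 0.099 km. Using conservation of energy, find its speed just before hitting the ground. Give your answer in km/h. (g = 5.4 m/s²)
mgh = ½mv² → v = √(2gh) = √(2×5.4×99) = 32.7 m/s = 117.7 km/h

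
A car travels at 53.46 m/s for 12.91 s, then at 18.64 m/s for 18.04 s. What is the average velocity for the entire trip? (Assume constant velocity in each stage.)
d₁ = v₁t₁ = 53.46 × 12.91 = 690.169 m
d₂ = v₂t₂ = 18.64 × 18.04 = 336.266 m
d_total = 1026.43 m, t_total = 30.95 s
v_avg = d_total/t_total = 1026.43/30.95 = 33.16 m/s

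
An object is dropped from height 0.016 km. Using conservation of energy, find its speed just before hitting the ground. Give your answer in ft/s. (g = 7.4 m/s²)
mgh = ½mv² → v = √(2gh) = √(2×7.4×16) = 15.39 m/s = 50.49 ft/s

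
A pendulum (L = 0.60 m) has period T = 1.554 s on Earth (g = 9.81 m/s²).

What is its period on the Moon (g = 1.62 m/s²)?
T = 2π√(L/g), so T_moon/T_earth = √(g_earth/g_moon)
T_moon = 2π√(0.6/1.62) = 3.824 s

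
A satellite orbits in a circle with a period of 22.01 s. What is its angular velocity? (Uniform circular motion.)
ω = 2π/T = 2π/22.01 = 0.2855 rad/s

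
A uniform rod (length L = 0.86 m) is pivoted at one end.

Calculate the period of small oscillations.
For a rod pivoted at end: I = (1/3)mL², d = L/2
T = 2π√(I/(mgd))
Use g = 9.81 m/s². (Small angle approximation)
I/m = (1/3)L² = 0.2465 m²; d = L/2 = 0.43 m
T = 2π√(I/(mgd)) = 2π√(0.2465/(9.81×0.43)) = 1.519 s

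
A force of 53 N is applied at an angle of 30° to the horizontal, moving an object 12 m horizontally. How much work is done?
W = Fd cosθ = 53×12×cos(30°) = 550.79 J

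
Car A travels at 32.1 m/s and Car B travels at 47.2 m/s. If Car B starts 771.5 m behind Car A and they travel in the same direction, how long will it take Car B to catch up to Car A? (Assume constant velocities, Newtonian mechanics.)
Relative speed: v_rel = 47.2 - 32.1 = 15.1 m/s
Time to catch: t = d₀/v_rel = 771.5/15.1 = 51.09 s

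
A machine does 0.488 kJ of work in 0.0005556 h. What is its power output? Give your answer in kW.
P = W/t = 488 J / 2 s = 244 W = 0.244 kW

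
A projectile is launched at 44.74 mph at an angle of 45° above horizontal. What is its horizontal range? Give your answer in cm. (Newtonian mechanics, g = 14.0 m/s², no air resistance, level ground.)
R = v₀² sin(2θ) / g (with unit conversion) = 2857.0 cm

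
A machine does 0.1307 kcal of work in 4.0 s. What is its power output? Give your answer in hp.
P = W/t = 546.8 J / 4 s = 136.7 W = 0.1833 hp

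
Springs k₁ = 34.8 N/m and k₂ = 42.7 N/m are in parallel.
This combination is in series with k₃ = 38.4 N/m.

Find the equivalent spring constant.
k₁₂ = k₁ + k₂ = 77.5 N/m (parallel)
1/k_eq = 1/k₁₂ + 1/k₃ → k_eq = 25.68 N/m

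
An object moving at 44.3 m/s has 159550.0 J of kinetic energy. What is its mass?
KE = ½mv² → m = 2KE/v² = 2×159550.0/44.3² = 162.6 kg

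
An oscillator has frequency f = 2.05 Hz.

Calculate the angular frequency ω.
ω = 2πf = 2π×2.05 = 12.88 rad/s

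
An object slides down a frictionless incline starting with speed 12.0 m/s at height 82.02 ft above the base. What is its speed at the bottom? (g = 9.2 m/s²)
½mv₀² + mgh = ½mv² → v = √(v₀² + 2gh) = √(12² + 2×9.2×25) = 24.58 m/s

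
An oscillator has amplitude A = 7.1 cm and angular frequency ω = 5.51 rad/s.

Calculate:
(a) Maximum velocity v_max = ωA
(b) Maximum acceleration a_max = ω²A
v_max = ωA = 5.51×0.071 = 0.3912 m/s
a_max = ω²A = 5.51²×0.071 = 2.156 m/s²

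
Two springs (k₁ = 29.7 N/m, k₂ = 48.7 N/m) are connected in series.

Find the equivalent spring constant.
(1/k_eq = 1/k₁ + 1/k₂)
1/k_eq = 1/29.7 + 1/48.7 = 0.054204; k_eq = 18.45 N/m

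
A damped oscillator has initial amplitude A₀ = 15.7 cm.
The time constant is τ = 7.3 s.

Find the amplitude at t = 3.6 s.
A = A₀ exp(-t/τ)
A = A₀ exp(−t/τ) = 15.7×exp(−3.6/7.3) = 9.588 cm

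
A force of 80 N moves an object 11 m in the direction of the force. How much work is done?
W = Fd = 80×11 = 880.0 J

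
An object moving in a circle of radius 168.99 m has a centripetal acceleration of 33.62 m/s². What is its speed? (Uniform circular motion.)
v = √(a_c × r) = √(33.62 × 168.99) = 75.38 m/s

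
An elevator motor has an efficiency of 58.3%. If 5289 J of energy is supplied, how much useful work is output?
W_out = η × W_in = 0.583 × 5289 = 3083.5 J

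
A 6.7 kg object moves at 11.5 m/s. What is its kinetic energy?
KE = ½mv² = ½×6.7×11.5² = 443.0375 J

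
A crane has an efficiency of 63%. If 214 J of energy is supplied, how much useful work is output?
W_out = η × W_in = 0.63 × 214 = 134.82 J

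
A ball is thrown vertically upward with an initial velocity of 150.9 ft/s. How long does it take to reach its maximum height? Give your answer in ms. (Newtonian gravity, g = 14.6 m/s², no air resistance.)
t_up = v₀/g (with unit conversion) = 3150.0 ms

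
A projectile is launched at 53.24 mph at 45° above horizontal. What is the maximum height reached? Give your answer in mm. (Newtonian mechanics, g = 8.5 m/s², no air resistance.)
H = v₀²sin²(θ)/(2g) (with unit conversion) = 16660.0 mm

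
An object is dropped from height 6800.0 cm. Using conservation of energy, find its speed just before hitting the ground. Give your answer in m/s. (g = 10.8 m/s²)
mgh = ½mv² → v = √(2gh) = √(2×10.8×68) = 38.32 m/s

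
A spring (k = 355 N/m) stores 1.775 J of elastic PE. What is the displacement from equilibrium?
PE = ½kx² → x = √(2PE/k) = √(2×1.775/355) = 0.1 m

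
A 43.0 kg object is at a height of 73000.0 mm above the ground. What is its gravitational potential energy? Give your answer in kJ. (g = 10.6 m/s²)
PE = mgh = 43 kg × 10.6 m/s² × 73 m = 3.327e+04 J = 33.27 kJ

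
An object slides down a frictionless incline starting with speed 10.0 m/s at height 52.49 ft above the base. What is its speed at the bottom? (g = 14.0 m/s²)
½mv₀² + mgh = ½mv² → v = √(v₀² + 2gh) = √(10² + 2×14.0×16) = 23.41 m/s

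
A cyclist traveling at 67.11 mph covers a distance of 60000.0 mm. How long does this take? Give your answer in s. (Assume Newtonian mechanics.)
t = d/v (with unit conversion) = 2.0 s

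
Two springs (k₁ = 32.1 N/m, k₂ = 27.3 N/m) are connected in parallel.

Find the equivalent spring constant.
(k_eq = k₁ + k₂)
k_eq = k₁ + k₂ = 32.1 + 27.3 = 59.4 N/m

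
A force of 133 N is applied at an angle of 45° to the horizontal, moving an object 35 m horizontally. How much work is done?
W = Fd cosθ = 133×35×cos(45°) = 3291.6 J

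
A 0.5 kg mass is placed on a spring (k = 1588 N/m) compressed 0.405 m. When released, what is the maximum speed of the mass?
½kx² = ½mv² → v = x√(k/m) = 0.405×√(1588/0.5) = 22.82 m/s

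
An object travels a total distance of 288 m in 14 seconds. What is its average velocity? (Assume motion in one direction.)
v_avg = Δd / Δt = 288 / 14 = 20.57 m/s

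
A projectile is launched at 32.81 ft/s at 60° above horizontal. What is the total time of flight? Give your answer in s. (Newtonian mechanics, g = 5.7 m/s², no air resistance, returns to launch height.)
T = 2v₀sin(θ)/g (with unit conversion) = 3.039 s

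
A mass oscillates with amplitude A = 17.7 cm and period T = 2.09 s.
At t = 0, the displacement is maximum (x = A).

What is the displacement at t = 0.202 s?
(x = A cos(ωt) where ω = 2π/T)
ω = 2π/T = 2π/2.09 = 3.006 rad/s
x = A cos(ωt) = 17.7×cos(3.006×0.202) = 14.54 cm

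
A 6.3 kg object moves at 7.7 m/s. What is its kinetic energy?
KE = ½mv² = ½×6.3×7.7² = 186.7635 J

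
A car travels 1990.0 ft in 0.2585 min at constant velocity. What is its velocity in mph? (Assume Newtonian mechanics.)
v = d/t (with unit conversion) = 87.48 mph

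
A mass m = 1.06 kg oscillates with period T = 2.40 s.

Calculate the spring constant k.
T = 2π√(m/k) → k = m(2π/T)² = 1.06×(2π/2.4)² = 7.265 N/m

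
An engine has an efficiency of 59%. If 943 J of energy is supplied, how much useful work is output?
W_out = η × W_in = 0.59 × 943 = 556.37 J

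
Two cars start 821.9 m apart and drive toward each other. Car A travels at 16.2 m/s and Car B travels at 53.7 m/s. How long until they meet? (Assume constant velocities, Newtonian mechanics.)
Combined speed: v_combined = 16.2 + 53.7 = 69.9 m/s
Time to meet: t = d/69.9 = 821.9/69.9 = 11.76 s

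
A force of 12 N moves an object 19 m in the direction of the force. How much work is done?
W = Fd = 12×19 = 228.0 J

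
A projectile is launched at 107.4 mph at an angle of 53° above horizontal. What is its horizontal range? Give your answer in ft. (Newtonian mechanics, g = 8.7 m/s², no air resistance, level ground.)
R = v₀² sin(2θ) / g (with unit conversion) = 835.6 ft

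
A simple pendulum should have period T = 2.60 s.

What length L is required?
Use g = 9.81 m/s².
T = 2π√(L/g) → L = g(T/2π)² = 9.81×(2.6/2π)² = 1.68 m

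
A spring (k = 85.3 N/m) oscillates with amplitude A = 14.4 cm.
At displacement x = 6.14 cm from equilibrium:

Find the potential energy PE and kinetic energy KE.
E_total = ½kA² = ½×85.3×(0.144)² = 0.8844 J
PE = ½kx² = ½×85.3×(0.0614)² = 0.1608 J
KE = E_total − PE = 0.7236 J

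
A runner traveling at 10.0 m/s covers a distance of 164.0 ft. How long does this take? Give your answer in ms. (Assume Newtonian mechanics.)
t = d/v (with unit conversion) = 4999.0 ms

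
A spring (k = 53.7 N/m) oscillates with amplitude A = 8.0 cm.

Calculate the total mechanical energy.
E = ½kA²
E = ½kA² = ½×53.7×(0.08)² = 0.1718 J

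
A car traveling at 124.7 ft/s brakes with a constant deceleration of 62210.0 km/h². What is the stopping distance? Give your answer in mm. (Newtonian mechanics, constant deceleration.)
d = v₀² / (2a) (with unit conversion) = 150500.0 mm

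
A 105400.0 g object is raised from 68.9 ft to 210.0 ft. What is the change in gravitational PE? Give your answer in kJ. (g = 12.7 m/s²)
ΔPE = mg(h₂ − h₁) = 105.4 kg × 12.7 m/s² × (64.01 − 21) m = 5.757e+04 J = 57.57 kJ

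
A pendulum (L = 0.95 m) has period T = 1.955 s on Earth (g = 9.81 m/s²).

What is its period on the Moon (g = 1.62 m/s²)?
T = 2π√(L/g), so T_moon/T_earth = √(g_earth/g_moon)
T_moon = 2π√(0.95/1.62) = 4.812 s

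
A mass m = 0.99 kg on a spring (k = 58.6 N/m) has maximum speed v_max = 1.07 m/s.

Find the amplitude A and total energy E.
½mv²_max = ½kA² → A = v_max√(m/k) = 1.07×√(0.99/58.6) = 0.1391 m = 13.91 cm
E = ½mv²_max = ½×0.99×1.07² = 0.5667 J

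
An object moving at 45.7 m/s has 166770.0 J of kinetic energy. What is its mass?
KE = ½mv² → m = 2KE/v² = 2×166770.0/45.7² = 159.7 kg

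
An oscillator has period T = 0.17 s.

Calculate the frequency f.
f = 1/T = 1/0.17 = 5.882 Hz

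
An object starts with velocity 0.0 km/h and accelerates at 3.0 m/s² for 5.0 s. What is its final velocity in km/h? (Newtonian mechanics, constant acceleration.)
v = v₀ + at (with unit conversion) = 54.0 km/h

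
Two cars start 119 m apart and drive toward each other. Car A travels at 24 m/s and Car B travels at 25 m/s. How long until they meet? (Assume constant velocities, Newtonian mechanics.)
Combined speed: v_combined = 24 + 25 = 49 m/s
Time to meet: t = d/49 = 119/49 = 2.43 s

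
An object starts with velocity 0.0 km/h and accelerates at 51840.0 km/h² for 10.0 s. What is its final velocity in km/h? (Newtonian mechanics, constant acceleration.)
v = v₀ + at (with unit conversion) = 144.0 km/h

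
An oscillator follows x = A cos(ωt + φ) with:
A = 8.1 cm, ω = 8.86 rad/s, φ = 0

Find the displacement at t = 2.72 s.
x = A cos(ωt + φ) = 8.1×cos(8.86×2.72 + 0) = 4.145 cm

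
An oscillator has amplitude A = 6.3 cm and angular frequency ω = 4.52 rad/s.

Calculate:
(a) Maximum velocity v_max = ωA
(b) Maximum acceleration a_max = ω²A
v_max = ωA = 4.52×0.063 = 0.2848 m/s
a_max = ω²A = 4.52²×0.063 = 1.287 m/s²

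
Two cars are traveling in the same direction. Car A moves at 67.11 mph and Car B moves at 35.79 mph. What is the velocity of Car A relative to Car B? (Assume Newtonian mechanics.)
v_rel = v_A - v_B = 67.11 - 35.79 = 31.32 mph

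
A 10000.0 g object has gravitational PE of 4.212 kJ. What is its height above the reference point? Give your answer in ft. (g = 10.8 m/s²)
PE = mgh → h = PE/(mg) = 4212 J / (10 kg × 10.8 m/s²) = 39 m = 128.0 ft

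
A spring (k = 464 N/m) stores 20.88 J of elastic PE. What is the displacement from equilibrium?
PE = ½kx² → x = √(2PE/k) = √(2×20.88/464) = 0.3 m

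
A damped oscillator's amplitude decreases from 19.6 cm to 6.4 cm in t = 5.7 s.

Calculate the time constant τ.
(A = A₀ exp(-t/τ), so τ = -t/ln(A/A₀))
A/A₀ = 6.4/19.6 = 0.3265; ln(A/A₀) = -1.119
τ = −t/ln(A/A₀) = −5.7/-1.119 = 5.093 s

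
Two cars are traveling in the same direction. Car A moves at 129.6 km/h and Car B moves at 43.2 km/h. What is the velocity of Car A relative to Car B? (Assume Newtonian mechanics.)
v_rel = v_A - v_B = 129.6 - 43.2 = 86.4 km/h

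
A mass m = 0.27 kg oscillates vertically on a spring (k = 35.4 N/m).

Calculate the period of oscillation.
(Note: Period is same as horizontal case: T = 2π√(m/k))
T = 2π√(m/k) = 2π√(0.27/35.4) = 0.5487 s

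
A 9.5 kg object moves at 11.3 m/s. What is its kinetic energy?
KE = ½mv² = ½×9.5×11.3² = 606.5275 J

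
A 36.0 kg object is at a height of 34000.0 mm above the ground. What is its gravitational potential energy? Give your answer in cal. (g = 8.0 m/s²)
PE = mgh = 36 kg × 8.0 m/s² × 34 m = 9792 J = 2340.0 cal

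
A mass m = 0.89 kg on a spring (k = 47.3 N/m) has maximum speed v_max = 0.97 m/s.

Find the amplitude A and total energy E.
½mv²_max = ½kA² → A = v_max√(m/k) = 0.97×√(0.89/47.3) = 0.1331 m = 13.31 cm
E = ½mv²_max = ½×0.89×0.97² = 0.4187 J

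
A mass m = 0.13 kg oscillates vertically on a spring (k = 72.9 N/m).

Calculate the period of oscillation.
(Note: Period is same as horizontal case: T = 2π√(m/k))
T = 2π√(m/k) = 2π√(0.13/72.9) = 0.2653 s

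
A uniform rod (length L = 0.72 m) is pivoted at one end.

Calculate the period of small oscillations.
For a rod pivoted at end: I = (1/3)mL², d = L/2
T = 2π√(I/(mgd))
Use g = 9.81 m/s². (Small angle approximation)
I/m = (1/3)L² = 0.1728 m²; d = L/2 = 0.36 m
T = 2π√(I/(mgd)) = 2π√(0.1728/(9.81×0.36)) = 1.39 s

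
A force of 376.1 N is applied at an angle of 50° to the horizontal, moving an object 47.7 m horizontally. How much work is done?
W = Fd cosθ = 376.1×47.7×cos(50°) = 11532.0 J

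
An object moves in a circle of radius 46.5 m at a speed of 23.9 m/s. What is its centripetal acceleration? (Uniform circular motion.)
a_c = v²/r = 23.9²/46.5 = 571.21/46.5 = 12.28 m/s²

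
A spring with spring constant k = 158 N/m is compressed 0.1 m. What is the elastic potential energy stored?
PE = ½kx² = ½×158×0.1² = 0.79 J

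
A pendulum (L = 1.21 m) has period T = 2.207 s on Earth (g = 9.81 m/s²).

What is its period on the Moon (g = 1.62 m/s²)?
T = 2π√(L/g), so T_moon/T_earth = √(g_earth/g_moon)
T_moon = 2π√(1.21/1.62) = 5.43 s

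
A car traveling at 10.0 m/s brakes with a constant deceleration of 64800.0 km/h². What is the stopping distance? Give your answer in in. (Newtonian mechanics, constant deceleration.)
d = v₀² / (2a) (with unit conversion) = 393.7 in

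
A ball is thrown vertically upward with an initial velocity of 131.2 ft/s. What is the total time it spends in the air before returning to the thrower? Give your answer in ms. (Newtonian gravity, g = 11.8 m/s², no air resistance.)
t_total = 2v₀/g (with unit conversion) = 6778.0 ms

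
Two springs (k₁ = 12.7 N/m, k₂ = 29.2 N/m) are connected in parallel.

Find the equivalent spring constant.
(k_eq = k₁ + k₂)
k_eq = k₁ + k₂ = 12.7 + 29.2 = 41.9 N/m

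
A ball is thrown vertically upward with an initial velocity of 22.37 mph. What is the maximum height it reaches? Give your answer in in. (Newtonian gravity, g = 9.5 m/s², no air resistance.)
h_max = v₀²/(2g) (with unit conversion) = 207.2 in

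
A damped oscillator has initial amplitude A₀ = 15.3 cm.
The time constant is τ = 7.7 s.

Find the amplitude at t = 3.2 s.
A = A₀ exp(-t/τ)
A = A₀ exp(−t/τ) = 15.3×exp(−3.2/7.7) = 10.1 cm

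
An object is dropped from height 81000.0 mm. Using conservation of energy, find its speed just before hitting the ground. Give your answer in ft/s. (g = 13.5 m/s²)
mgh = ½mv² → v = √(2gh) = √(2×13.5×81) = 46.77 m/s = 153.4 ft/s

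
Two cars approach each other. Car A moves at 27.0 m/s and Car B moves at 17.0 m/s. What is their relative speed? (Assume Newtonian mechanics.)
v_rel = v_A + v_B = 27.0 + 17.0 = 44.0 m/s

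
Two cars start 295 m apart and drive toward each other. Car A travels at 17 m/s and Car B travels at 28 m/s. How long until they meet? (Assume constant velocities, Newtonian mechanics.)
Combined speed: v_combined = 17 + 28 = 45 m/s
Time to meet: t = d/45 = 295/45 = 6.56 s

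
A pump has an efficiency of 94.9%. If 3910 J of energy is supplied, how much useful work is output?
W_out = η × W_in = 0.949 × 3910 = 3710.6 J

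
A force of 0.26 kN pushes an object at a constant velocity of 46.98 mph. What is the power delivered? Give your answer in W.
P = Fv = 260 N × 21 m/s = 5461 W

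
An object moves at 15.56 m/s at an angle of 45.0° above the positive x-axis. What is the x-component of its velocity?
vₓ = v cos(θ) = 15.56 × cos(45.0°) = 11.0 m/s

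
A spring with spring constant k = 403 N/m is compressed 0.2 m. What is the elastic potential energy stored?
PE = ½kx² = ½×403×0.2² = 8.06 J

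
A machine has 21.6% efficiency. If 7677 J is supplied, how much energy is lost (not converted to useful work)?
W_out = η × W_in = 0.216×7677 = 1658.2 J
W_lost = W_in − W_out = 7677 − 1658.2 = 6018.8 J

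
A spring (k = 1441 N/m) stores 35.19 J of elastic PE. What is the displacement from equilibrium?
PE = ½kx² → x = √(2PE/k) = √(2×35.19/1441) = 0.221 m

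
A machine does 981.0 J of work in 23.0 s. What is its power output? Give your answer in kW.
P = W/t = 981 J / 23 s = 42.65 W = 0.04265 kW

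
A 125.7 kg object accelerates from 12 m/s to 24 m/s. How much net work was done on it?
W_net = ΔKE = ½m(v₂² − v₁²) = ½×125.7×(24² − 12²) = 27151.2 J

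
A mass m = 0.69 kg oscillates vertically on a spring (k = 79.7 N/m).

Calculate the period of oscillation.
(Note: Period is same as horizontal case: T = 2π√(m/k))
T = 2π√(m/k) = 2π√(0.69/79.7) = 0.5846 s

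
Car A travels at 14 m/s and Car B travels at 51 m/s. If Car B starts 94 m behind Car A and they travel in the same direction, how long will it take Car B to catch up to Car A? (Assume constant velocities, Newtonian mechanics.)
Relative speed: v_rel = 51 - 14 = 37 m/s
Time to catch: t = d₀/v_rel = 94/37 = 2.54 s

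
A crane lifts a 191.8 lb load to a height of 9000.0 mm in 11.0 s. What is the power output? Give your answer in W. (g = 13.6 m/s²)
W = mgh = 87×13.6×9 = 1.065e+04 J
P = W/t = 1.065e+04/11 = 968.1 W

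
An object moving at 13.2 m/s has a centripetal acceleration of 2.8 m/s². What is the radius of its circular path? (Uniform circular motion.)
r = v²/a_c = 13.2²/2.8 = 62.23 m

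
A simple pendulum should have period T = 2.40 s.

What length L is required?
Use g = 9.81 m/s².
T = 2π√(L/g) → L = g(T/2π)² = 9.81×(2.4/2π)² = 1.431 m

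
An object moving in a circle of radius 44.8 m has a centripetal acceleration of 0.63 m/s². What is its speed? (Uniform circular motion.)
v = √(a_c × r) = √(0.63 × 44.8) = 5.31 m/s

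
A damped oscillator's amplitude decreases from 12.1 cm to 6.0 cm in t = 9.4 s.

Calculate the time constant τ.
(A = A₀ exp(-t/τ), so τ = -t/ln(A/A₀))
A/A₀ = 6.0/12.1 = 0.4959; ln(A/A₀) = -0.7014
τ = −t/ln(A/A₀) = −9.4/-0.7014 = 13.4 s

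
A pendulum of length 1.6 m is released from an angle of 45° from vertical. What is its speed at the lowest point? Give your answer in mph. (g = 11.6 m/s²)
h = L(1 − cosθ) = 1.6×(1 − cos45°) = 0.4686 m
v = √(2gh) = √(2×11.6×0.4686) = 3.297 m/s = 7.376 mph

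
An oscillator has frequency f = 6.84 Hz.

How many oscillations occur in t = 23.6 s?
n = f×t = 6.84×23.6 = 161.4 oscillations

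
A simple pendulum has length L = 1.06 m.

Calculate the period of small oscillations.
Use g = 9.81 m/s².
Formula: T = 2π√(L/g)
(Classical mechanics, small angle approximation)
T = 2π√(L/g) = 2π√(1.06/9.81) = 2.065 s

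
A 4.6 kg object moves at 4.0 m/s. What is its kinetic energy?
KE = ½mv² = ½×4.6×4.0² = 36.8 J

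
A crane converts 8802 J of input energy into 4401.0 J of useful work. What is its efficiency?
η = W_out/W_in = 4401.0/8802 = 0.5 = 50.0%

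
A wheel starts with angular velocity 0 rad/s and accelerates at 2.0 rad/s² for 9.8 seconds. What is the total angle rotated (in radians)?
θ = ω₀t + ½αt² = 0×9.8 + ½×2.0×9.8² = 96.04 rad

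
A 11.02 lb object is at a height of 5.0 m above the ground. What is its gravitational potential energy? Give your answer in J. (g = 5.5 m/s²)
PE = mgh = 4.999 kg × 5.5 m/s² × 5 m = 137.5 J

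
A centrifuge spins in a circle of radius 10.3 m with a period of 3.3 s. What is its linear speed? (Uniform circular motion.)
v = 2πr/T = 2π×10.3/3.3 = 19.61 m/s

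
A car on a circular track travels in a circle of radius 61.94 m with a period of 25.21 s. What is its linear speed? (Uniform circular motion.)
v = 2πr/T = 2π×61.94/25.21 = 15.44 m/s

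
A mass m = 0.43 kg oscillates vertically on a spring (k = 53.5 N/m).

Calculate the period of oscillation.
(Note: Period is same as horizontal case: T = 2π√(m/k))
T = 2π√(m/k) = 2π√(0.43/53.5) = 0.5633 s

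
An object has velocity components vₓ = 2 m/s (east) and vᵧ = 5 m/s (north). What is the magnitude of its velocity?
|v| = √(vₓ² + vᵧ²) = √(2² + 5²) = √(29) = 5.39 m/s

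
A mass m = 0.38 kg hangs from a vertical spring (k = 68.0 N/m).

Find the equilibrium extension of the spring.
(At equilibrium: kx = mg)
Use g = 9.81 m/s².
x_eq = mg/k = 0.38×9.81/68.0 = 0.05482 m = 5.482 cm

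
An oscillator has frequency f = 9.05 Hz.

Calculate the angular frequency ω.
ω = 2πf = 2π×9.05 = 56.86 rad/s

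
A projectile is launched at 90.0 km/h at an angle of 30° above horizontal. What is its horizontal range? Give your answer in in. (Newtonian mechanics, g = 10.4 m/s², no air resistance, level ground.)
R = v₀² sin(2θ) / g (with unit conversion) = 2049.0 in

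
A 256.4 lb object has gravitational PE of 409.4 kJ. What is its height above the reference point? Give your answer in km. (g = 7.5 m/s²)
PE = mgh → h = PE/(mg) = 4.094e+05 J / (116.3 kg × 7.5 m/s²) = 469.4 m = 0.4694 km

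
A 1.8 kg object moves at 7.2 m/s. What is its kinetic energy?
KE = ½mv² = ½×1.8×7.2² = 46.656 J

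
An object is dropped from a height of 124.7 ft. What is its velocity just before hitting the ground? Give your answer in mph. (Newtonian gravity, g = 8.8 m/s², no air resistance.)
v = √(2gh) (with unit conversion) = 57.86 mph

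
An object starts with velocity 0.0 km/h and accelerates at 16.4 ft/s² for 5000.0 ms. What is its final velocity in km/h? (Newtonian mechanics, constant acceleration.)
v = v₀ + at (with unit conversion) = 89.98 km/h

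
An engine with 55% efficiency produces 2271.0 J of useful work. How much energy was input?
W_in = W_out/η = 2271.0/0.55 = 4129.1 J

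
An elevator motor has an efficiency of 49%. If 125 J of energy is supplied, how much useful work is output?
W_out = η × W_in = 0.49 × 125 = 61.25 J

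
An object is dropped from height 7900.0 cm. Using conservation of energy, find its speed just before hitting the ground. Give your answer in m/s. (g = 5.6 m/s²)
mgh = ½mv² → v = √(2gh) = √(2×5.6×79) = 29.75 m/s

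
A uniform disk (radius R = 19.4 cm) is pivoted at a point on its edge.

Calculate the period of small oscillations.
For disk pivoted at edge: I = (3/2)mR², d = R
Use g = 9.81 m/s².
I/m = (3/2)R² = 0.05645 m²; d = R = 0.194 m
T = 2π√((3/2)R²/(gR)) = 2π√(3R/(2g)) = 1.082 s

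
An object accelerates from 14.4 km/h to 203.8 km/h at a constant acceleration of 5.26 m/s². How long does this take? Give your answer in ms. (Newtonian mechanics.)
t = (v - v₀)/a (with unit conversion) = 10000.0 ms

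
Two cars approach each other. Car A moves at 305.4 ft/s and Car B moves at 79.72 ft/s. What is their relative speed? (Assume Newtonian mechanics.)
v_rel = v_A + v_B = 305.4 + 79.72 = 385.1 ft/s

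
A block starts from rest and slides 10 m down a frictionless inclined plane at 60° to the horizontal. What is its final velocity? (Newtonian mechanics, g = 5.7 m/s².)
a = g sin(θ) = 5.7 × sin(60°) = 4.94 m/s²
v = √(2ad) = √(2 × 4.94 × 10) = 9.94 m/s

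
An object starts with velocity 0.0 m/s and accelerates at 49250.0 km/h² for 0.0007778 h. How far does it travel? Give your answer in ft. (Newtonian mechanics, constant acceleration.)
d = v₀t + ½at² (with unit conversion) = 48.88 ft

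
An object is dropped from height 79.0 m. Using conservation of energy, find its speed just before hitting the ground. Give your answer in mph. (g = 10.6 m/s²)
mgh = ½mv² → v = √(2gh) = √(2×10.6×79) = 40.92 m/s = 91.55 mph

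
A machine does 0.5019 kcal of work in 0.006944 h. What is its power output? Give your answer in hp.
P = W/t = 2100 J / 25 s = 84 W = 0.1127 hp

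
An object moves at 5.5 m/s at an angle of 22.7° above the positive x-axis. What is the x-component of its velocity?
vₓ = v cos(θ) = 5.5 × cos(22.7°) = 5.07 m/s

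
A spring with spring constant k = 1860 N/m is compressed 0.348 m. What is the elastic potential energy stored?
PE = ½kx² = ½×1860×0.348² = 112.6 J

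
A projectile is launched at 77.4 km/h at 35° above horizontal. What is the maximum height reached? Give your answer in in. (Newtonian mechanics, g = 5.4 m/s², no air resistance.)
H = v₀²sin²(θ)/(2g) (with unit conversion) = 554.4 in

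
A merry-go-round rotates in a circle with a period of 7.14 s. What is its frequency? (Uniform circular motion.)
f = 1/T = 1/7.14 = 0.1401 Hz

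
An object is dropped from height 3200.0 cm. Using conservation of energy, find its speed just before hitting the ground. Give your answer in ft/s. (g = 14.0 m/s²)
mgh = ½mv² → v = √(2gh) = √(2×14.0×32) = 29.93 m/s = 98.21 ft/s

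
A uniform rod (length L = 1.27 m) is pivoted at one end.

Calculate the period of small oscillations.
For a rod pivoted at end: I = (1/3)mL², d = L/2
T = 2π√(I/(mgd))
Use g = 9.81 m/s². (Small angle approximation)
I/m = (1/3)L² = 0.5376 m²; d = L/2 = 0.635 m
T = 2π√(I/(mgd)) = 2π√(0.5376/(9.81×0.635)) = 1.846 s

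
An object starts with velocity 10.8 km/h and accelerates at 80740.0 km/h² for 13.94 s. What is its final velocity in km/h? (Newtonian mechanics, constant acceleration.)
v = v₀ + at (with unit conversion) = 323.4 km/h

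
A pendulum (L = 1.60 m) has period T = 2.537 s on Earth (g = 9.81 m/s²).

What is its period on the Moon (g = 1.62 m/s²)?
T = 2π√(L/g), so T_moon/T_earth = √(g_earth/g_moon)
T_moon = 2π√(1.6/1.62) = 6.244 s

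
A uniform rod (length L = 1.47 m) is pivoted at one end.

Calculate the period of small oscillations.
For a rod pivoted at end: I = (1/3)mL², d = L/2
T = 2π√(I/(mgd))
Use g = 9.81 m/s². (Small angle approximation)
I/m = (1/3)L² = 0.7203 m²; d = L/2 = 0.735 m
T = 2π√(I/(mgd)) = 2π√(0.7203/(9.81×0.735)) = 1.986 s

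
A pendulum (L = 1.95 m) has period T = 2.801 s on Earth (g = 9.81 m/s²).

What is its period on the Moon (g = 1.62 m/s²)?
T = 2π√(L/g), so T_moon/T_earth = √(g_earth/g_moon)
T_moon = 2π√(1.95/1.62) = 6.893 s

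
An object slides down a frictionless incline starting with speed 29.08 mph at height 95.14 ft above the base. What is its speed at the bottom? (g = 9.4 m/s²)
½mv₀² + mgh = ½mv² → v = √(v₀² + 2gh) = √(13² + 2×9.4×29) = 26.72 m/s = 59.78 mph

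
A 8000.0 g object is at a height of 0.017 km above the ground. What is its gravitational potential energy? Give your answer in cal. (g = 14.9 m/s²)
PE = mgh = 8 kg × 14.9 m/s² × 17 m = 2026 J = 484.3 cal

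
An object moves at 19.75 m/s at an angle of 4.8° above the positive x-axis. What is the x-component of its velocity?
vₓ = v cos(θ) = 19.75 × cos(4.8°) = 19.68 m/s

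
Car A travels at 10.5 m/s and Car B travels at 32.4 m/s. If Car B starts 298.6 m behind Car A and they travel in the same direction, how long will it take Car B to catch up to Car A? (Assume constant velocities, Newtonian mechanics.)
Relative speed: v_rel = 32.4 - 10.5 = 21.9 m/s
Time to catch: t = d₀/v_rel = 298.6/21.9 = 13.63 s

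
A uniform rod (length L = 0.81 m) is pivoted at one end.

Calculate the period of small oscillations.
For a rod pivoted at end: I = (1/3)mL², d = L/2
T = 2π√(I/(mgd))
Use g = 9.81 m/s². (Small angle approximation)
I/m = (1/3)L² = 0.2187 m²; d = L/2 = 0.405 m
T = 2π√(I/(mgd)) = 2π√(0.2187/(9.81×0.405)) = 1.474 s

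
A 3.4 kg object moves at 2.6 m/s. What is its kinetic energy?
KE = ½mv² = ½×3.4×2.6² = 11.492 J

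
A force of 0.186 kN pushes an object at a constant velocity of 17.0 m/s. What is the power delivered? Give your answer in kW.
P = Fv = 186 N × 17 m/s = 3162 W = 3.162 kW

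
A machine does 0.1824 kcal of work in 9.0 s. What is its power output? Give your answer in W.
P = W/t = 763.2 J / 9 s = 84.8 W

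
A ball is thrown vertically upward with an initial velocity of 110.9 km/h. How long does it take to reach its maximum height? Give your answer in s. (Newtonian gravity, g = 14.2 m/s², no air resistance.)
t_up = v₀/g (with unit conversion) = 2.169 s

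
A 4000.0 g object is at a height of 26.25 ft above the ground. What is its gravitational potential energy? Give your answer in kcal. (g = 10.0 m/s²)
PE = mgh = 4 kg × 10.0 m/s² × 8.001 m = 320 J = 0.07649 kcal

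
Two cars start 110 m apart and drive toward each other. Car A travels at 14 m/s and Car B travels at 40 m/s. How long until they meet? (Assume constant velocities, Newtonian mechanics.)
Combined speed: v_combined = 14 + 40 = 54 m/s
Time to meet: t = d/54 = 110/54 = 2.04 s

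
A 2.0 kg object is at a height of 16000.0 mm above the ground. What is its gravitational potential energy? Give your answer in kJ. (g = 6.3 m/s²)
PE = mgh = 2 kg × 6.3 m/s² × 16 m = 201.6 J = 0.2016 kJ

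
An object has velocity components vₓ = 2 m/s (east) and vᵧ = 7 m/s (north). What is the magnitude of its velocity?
|v| = √(vₓ² + vᵧ²) = √(2² + 7²) = √(53) = 7.28 m/s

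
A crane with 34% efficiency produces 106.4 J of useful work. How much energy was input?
W_in = W_out/η = 106.4/0.34 = 312.94 J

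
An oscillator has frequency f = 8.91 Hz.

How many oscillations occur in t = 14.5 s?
n = f×t = 8.91×14.5 = 129.2 oscillations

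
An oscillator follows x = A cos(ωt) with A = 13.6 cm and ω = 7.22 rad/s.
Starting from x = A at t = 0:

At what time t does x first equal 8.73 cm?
cos(ωt) = x/A = 8.73/13.6 = 0.6419
ωt = arccos(0.6419) = 0.8738 rad
t = 0.8738/7.22 = 0.121 s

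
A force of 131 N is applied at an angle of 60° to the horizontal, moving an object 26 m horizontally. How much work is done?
W = Fd cosθ = 131×26×cos(60°) = 1703.0 J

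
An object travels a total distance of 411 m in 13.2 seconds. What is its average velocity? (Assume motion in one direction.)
v_avg = Δd / Δt = 411 / 13.2 = 31.14 m/s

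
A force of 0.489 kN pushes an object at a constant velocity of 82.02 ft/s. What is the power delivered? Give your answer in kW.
P = Fv = 489 N × 25 m/s = 1.222e+04 W = 12.22 kW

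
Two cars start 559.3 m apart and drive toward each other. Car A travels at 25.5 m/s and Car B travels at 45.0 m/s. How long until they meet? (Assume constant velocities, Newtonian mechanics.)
Combined speed: v_combined = 25.5 + 45.0 = 70.5 m/s
Time to meet: t = d/70.5 = 559.3/70.5 = 7.93 s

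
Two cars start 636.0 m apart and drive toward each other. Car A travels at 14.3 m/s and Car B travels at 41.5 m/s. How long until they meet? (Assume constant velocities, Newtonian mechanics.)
Combined speed: v_combined = 14.3 + 41.5 = 55.8 m/s
Time to meet: t = d/55.8 = 636.0/55.8 = 11.4 s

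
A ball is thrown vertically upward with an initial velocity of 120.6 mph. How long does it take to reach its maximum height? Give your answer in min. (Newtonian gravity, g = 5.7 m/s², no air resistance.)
t_up = v₀/g (with unit conversion) = 0.1576 min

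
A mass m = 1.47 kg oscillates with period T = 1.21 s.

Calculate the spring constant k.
T = 2π√(m/k) → k = m(2π/T)² = 1.47×(2π/1.21)² = 39.64 N/m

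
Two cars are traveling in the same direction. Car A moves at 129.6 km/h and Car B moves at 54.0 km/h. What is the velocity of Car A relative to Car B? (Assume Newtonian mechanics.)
v_rel = v_A - v_B = 129.6 - 54.0 = 75.6 km/h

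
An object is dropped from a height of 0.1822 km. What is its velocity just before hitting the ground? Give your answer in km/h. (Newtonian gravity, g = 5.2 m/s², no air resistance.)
v = √(2gh) (with unit conversion) = 156.7 km/h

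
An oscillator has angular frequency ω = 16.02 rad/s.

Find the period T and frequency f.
T = 2π/ω = 2π/16.02 = 0.3922 s; f = ω/2π = 2.55 Hz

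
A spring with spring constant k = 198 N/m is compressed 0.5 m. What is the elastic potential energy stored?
PE = ½kx² = ½×198×0.5² = 24.75 J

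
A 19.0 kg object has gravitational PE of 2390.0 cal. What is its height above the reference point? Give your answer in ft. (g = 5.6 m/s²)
PE = mgh → h = PE/(mg) = 1e+04 J / (19 kg × 5.6 m/s²) = 93.98 m = 308.3 ft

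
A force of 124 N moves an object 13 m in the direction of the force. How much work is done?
W = Fd = 124×13 = 1612.0 J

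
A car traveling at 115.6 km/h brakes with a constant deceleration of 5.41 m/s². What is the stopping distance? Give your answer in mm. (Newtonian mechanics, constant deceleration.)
d = v₀² / (2a) (with unit conversion) = 95300.0 mm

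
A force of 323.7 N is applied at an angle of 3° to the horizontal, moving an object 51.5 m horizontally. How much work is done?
W = Fd cosθ = 323.7×51.5×cos(3°) = 16648.0 J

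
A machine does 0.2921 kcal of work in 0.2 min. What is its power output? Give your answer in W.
P = W/t = 1222 J / 12 s = 101.8 W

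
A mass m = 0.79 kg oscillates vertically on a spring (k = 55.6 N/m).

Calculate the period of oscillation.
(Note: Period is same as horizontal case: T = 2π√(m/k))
T = 2π√(m/k) = 2π√(0.79/55.6) = 0.749 s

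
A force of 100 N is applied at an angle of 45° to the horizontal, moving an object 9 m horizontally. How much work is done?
W = Fd cosθ = 100×9×cos(45°) = 636.4 J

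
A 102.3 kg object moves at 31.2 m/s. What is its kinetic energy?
KE = ½mv² = ½×102.3×31.2² = 49791.46 J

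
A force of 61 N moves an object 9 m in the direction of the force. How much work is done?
W = Fd = 61×9 = 549.0 J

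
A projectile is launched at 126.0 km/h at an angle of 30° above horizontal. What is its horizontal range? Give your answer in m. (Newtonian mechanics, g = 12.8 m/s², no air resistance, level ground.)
R = v₀² sin(2θ) / g (with unit conversion) = 82.88 m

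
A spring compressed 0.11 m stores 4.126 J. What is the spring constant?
PE = ½kx² → k = 2PE/x² = 2×4.126/0.11² = 682.0 N/m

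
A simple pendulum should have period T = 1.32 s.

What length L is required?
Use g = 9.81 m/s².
T = 2π√(L/g) → L = g(T/2π)² = 9.81×(1.32/2π)² = 0.433 m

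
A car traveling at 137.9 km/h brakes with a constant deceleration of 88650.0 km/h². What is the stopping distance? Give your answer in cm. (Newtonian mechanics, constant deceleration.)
d = v₀² / (2a) (with unit conversion) = 10730.0 cm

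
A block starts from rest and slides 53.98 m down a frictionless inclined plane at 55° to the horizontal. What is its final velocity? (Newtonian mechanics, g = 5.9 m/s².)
a = g sin(θ) = 5.9 × sin(55°) = 4.83 m/s²
v = √(2ad) = √(2 × 4.83 × 53.98) = 22.84 m/s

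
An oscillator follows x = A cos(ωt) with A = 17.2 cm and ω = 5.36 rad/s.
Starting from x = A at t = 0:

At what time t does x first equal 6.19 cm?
cos(ωt) = x/A = 6.19/17.2 = 0.3599
ωt = arccos(0.3599) = 1.203 rad
t = 1.203/5.36 = 0.2244 s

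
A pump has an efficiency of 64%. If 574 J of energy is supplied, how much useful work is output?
W_out = η × W_in = 0.64 × 574 = 367.36 J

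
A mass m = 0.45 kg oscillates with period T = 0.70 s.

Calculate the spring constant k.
T = 2π√(m/k) → k = m(2π/T)² = 0.45×(2π/0.7)² = 36.26 N/m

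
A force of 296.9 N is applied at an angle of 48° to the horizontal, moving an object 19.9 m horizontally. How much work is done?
W = Fd cosθ = 296.9×19.9×cos(48°) = 3953.4 J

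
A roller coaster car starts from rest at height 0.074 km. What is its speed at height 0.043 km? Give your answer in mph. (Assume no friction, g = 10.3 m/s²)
mgh₁ = ½mv₂² + mgh₂ → v₂ = √(2g(h₁−h₂)) = √(2×10.3×(74−43)) = 25.27 m/s = 56.53 mph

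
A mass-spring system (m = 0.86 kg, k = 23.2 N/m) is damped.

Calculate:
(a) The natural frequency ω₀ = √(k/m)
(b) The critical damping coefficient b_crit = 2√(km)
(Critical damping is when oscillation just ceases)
ω₀ = √(k/m) = √(23.2/0.86) = 5.194 rad/s
b_crit = 2√(km) = 2√(23.2×0.86) = 8.934 kg/s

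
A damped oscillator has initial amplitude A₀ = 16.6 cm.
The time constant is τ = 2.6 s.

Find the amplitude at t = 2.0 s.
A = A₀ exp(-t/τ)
A = A₀ exp(−t/τ) = 16.6×exp(−2.0/2.6) = 7.692 cm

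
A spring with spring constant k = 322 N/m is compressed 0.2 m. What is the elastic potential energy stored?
PE = ½kx² = ½×322×0.2² = 6.44 J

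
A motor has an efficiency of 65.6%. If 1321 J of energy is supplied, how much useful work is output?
W_out = η × W_in = 0.656 × 1321 = 866.58 J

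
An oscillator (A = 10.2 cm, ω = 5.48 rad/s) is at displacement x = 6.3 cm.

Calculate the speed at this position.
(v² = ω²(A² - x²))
v = ω√(A² − x²) = 5.48×√(0.102² − 0.063²) = 0.4396 m/s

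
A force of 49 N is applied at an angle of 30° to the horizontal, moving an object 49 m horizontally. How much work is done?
W = Fd cosθ = 49×49×cos(30°) = 2079.3 J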